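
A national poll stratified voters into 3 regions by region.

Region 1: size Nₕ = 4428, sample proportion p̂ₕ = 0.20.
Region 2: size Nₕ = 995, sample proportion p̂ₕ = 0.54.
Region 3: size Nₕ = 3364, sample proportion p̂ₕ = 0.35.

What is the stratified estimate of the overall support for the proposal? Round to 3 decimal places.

N = 4428 + 995 + 3364 = 8787.
Overall proportion = Σ (Nₕ/N)·p̂ₕ.
Σ Nₕp̂ₕ = 885.6 + 537.3 + 1177.4 = 2600.3.
2600.3 / 8787 = 0.29593... → 0.296.

0.296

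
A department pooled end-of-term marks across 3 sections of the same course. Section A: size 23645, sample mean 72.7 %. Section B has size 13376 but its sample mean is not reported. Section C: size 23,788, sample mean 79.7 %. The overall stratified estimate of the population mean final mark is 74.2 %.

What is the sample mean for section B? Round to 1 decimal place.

N = 23645 + 13376 + 23788 = 60809.
Overall total = μ·N = 74.2·60809 = 4512027.8.
Subtract the known strata: 23645·72.7 + 23788·79.7 = 3614895.1.
Remaining total for section B: 4512027.8 − 3614895.1 = 897132.7.
Divide by its size: 897132.7 / 13376 = 67.070... → 67.1.

67.1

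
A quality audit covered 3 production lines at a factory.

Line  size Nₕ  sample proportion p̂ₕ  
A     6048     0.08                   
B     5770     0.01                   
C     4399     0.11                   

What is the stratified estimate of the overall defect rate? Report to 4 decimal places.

N = 6048 + 5770 + 4399 = 16217.
Overall proportion = Σ (Nₕ/N)·p̂ₕ.
Σ Nₕp̂ₕ = 483.84 + 57.7 + 483.89 = 1025.43.
1025.43 / 16217 = 0.063232... → 0.0632.

0.0632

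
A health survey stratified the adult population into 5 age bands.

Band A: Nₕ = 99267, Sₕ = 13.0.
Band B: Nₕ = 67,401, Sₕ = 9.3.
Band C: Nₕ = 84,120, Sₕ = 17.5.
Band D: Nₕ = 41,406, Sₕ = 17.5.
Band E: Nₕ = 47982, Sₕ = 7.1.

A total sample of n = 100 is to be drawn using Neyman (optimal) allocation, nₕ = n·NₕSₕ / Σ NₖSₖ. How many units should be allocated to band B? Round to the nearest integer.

14

A: NₕSₕ = 99267·13.0 = 1290471
B: NₕSₕ = 67401·9.3 = 626829.3
C: NₕSₕ = 84120·17.5 = 1472100
D: NₕSₕ = 41406·17.5 = 724605
E: NₕSₕ = 47982·7.1 = 340672.2
Σ NₕSₕ = 4454677.5.
n_B = 100·626829.3/4454677.5 = 14.071... → 14.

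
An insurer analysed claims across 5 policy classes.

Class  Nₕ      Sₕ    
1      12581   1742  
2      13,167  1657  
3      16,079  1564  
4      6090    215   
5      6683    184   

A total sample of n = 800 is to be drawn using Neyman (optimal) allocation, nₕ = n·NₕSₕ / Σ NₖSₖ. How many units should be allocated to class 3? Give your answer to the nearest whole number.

282

1: NₕSₕ = 12581·1742 = 21916102
2: NₕSₕ = 13167·1657 = 21817719
3: NₕSₕ = 16079·1564 = 25147556
4: NₕSₕ = 6090·215 = 1309350
5: NₕSₕ = 6683·184 = 1229672
Σ NₕSₕ = 71420399.
n_3 = 800·25147556/71420399 = 281.685... → 282.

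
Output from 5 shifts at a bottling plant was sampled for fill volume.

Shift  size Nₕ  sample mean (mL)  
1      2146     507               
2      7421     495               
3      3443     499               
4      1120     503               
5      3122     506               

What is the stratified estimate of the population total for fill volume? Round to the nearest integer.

1: 2146·507 = 1088022
2: 7421·495 = 3673395
3: 3443·499 = 1718057
4: 1120·503 = 563360
5: 3122·506 = 1579732
τ̂ = Σ Nₕx̄ₕ = 8622566.

8622566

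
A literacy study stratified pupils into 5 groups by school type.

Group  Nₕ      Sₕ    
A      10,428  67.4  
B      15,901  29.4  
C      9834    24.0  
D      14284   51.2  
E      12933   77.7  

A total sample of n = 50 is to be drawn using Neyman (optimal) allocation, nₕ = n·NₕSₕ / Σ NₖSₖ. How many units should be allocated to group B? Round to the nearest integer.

A: NₕSₕ = 10428·67.4 = 702847.2
B: NₕSₕ = 15901·29.4 = 467489.4
C: NₕSₕ = 9834·24.0 = 236016
D: NₕSₕ = 14284·51.2 = 731340.8
E: NₕSₕ = 12933·77.7 = 1004894.1
Σ NₕSₕ = 3142587.5.
n_B = 50·467489.4/3142587.5 = 7.438... → 7.

7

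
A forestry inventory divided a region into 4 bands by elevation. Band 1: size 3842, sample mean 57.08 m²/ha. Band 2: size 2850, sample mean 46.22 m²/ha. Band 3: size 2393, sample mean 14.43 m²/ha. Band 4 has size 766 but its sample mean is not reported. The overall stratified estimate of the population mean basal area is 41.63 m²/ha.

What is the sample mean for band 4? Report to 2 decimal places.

N = 3842 + 2850 + 2393 + 766 = 9851.
Overall total = μ·N = 41.63·9851 = 410097.13.
Subtract the known strata: 3842·57.08 + 2850·46.22 + 2393·14.43 = 385559.35.
Remaining total for band 4: 410097.13 − 385559.35 = 24537.78.
Divide by its size: 24537.78 / 766 = 32.0337... → 32.03.

32.03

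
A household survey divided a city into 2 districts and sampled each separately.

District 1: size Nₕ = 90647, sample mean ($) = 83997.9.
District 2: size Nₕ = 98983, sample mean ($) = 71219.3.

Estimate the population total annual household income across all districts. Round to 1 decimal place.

1: 90647·83997.9 = 7614157641.3
2: 98983·71219.3 = 7049499971.9
τ̂ = Σ Nₕx̄ₕ = 14663657613.2.

14663657613.2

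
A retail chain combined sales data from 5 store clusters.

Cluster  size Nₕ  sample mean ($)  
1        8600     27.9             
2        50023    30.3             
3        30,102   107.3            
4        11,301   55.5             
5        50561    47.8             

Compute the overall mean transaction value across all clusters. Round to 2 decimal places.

N = 8600 + 50023 + 30102 + 11301 + 50561 = 150587.
The stratified mean weights each stratum mean by its population share Nₕ/N.
Σ Nₕx̄ₕ = 8600·27.9 + 50023·30.3 + 30102·107.3 + 11301·55.5 + 50561·47.8 = 239940 + 1515696.9 + 3229944.6 + 627205.5 + 2416815.8 = 8029602.8.
Divide by N: 8029602.8 / 150587 = 53.3220... → 53.32.

53.32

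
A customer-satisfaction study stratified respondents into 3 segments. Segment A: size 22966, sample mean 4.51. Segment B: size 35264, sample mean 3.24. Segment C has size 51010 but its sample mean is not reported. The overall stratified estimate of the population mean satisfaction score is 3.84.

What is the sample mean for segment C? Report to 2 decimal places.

N = 22966 + 35264 + 51010 = 109240.
Overall total = μ·N = 3.84·109240 = 419481.6.
Subtract the known strata: 22966·4.51 + 35264·3.24 = 217832.02.
Remaining total for segment C: 419481.6 − 217832.02 = 201649.58.
Divide by its size: 201649.58 / 51010 = 3.9531... → 3.95.

3.95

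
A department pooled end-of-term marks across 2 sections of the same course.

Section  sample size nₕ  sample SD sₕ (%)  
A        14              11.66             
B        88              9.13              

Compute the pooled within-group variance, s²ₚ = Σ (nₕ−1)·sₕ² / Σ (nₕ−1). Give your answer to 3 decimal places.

90.195

Degrees of freedom: 13 + 87 = 100.
Σ(nₕ−1)sₕ² = 13·135.9556 + 87·83.3569 = 9019.4731.
s²ₚ = 9019.4731 / 100 = 90.19473... → 90.195.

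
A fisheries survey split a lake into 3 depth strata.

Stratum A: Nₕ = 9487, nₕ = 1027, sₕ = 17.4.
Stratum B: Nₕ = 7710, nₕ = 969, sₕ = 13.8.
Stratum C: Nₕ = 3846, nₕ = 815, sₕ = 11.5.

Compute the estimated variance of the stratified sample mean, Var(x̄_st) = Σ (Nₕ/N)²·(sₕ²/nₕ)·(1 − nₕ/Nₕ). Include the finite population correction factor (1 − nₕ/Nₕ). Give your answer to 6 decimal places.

N = 21043. Term for each stratum: Wₕ²sₕ²/nₕ·(1−nₕ/Nₕ).
Var(x̄_st) = 0.053433301 + 0.023067355 + 0.004271870 = 0.080772525 → 0.080773.

0.080773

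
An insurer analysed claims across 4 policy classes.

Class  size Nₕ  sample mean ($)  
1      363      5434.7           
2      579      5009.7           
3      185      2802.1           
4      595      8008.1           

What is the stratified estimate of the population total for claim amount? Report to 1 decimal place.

10156620.4

1: 363·5434.7 = 1972796.1
2: 579·5009.7 = 2900616.3
3: 185·2802.1 = 518388.5
4: 595·8008.1 = 4764819.5
τ̂ = Σ Nₕx̄ₕ = 10156620.4.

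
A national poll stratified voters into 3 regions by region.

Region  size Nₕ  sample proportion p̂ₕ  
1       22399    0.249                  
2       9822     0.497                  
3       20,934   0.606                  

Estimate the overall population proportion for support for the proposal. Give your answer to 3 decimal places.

Wₕ = Nₕ/N with N = 53155: 0.4214, 0.1848, 0.3938.
p̂_st = 0.4214·0.249 + 0.1848·0.497 + 0.3938·0.606 ≈ 0.43542... → 0.435.

0.435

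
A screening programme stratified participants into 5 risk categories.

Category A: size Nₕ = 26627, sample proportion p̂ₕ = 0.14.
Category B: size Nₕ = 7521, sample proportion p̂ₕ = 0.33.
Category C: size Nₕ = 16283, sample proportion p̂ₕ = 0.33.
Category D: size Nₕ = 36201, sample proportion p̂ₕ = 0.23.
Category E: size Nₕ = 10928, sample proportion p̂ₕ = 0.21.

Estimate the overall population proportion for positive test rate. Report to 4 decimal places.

Wₕ = Nₕ/N with N = 97560: 0.2729, 0.0771, 0.1669, 0.3711, 0.1120.
p̂_st = 0.2729·0.14 + 0.0771·0.33 + 0.1669·0.33 + 0.3711·0.23 + 0.1120·0.21 ≈ 0.227595... → 0.2276.

0.2276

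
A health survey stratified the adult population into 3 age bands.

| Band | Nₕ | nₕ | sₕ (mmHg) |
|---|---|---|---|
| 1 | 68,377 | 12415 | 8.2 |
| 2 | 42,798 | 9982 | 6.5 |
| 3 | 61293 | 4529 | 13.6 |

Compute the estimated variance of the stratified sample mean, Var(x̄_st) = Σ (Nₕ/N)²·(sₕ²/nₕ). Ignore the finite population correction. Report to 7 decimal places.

N = 172468; Wₕ = Nₕ/N.
band 1: (68377/172468)²·8.2²/12415 = 0.0008513027
band 2: (42798/172468)²·6.5²/9982 = 0.0002606388
band 3: (61293/172468)²·13.6²/4529 = 0.0051579865
Sum = 0.0062699280 → 0.0062699.

0.0062699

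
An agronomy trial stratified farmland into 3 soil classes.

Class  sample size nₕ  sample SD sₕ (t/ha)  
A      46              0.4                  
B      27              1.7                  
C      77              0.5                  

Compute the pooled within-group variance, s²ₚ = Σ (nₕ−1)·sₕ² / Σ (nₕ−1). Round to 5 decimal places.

0.68939

Degrees of freedom: 45 + 26 + 76 = 147.
Σ(nₕ−1)sₕ² = 45·0.16 + 26·2.89 + 76·0.25 = 101.34.
s²ₚ = 101.34 / 147 = 0.6893878... → 0.68939.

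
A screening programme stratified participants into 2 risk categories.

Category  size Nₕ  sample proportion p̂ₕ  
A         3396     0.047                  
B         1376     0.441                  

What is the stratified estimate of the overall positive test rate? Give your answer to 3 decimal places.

Wₕ = Nₕ/N with N = 4772: 0.7117, 0.2883.
p̂_st = 0.7117·0.047 + 0.2883·0.441 ≈ 0.16061... → 0.161.

0.161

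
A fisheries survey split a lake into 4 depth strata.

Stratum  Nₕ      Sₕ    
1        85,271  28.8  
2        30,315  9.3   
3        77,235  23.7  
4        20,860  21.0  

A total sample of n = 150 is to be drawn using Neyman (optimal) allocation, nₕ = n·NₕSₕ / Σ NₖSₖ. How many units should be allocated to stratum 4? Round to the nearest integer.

13

Σ NₕSₕ = 85271·28.8 + 30315·9.3 + 77235·23.7 + 20860·21.0 = 5006263.8.
Share for 4: 438060/5006263.8 = 0.08750.
n_4 = 150 × 0.08750 = 13.125... → 13.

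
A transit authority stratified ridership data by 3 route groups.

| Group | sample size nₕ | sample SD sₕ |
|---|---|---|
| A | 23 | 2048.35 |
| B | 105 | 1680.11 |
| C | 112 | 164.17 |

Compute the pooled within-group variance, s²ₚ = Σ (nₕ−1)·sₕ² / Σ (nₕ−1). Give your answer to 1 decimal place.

A: (23−1)·2048.35² = 22·4195737.7225 = 92306229.895
B: (105−1)·1680.11² = 104·2822769.6121 = 293568039.6584
C: (112−1)·164.17² = 111·26951.7889 = 2991648.5679
Numerator = 388865918.1213; denominator = Σ(nₕ−1) = 237.
s²ₚ = 388865918.1213/237 = 1640784.465... → 1640784.5.

1640784.5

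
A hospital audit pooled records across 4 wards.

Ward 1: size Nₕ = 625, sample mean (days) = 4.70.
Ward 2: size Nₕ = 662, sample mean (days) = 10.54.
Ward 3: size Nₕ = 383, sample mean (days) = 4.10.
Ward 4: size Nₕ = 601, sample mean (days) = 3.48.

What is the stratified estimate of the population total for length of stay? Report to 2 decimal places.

13576.76

Estimate total by summing Nₕ·x̄ₕ over strata.
625·4.70 + 662·10.54 + 383·4.10 + 601·3.48 = 2937.5 + 6977.48 + 1570.3 + 2091.48 = 13576.76.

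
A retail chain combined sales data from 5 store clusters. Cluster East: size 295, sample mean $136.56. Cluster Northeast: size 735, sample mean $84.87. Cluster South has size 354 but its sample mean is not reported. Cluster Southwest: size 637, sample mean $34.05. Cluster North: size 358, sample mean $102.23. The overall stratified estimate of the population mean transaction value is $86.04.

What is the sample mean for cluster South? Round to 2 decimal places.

123.55

Σ Nₕx̄ₕ = N·μ, so 354·x̄_South = 2379·86.04 − (295·136.56 + 735·84.87 + 637·34.05 + 358·102.23).
= 204689.16 − 160952.84 = 43736.32.
x̄_South = 43736.32 / 354 = 123.5489... → 123.55.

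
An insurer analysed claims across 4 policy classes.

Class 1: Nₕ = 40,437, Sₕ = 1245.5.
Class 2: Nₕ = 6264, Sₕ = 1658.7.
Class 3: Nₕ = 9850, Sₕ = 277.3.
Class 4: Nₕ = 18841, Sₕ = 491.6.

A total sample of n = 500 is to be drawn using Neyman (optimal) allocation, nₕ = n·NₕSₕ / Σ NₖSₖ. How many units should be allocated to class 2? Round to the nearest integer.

1: NₕSₕ = 40437·1245.5 = 50364283.5
2: NₕSₕ = 6264·1658.7 = 10390096.8
3: NₕSₕ = 9850·277.3 = 2731405
4: NₕSₕ = 18841·491.6 = 9262235.6
Σ NₕSₕ = 72748020.9.
n_2 = 500·10390096.8/72748020.9 = 71.412... → 71.

71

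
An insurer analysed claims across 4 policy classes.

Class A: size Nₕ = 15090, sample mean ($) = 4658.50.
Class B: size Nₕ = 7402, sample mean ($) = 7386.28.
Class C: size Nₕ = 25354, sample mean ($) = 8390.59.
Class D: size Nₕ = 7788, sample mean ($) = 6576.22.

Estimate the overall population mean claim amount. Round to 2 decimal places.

6990.70

N = 55634; weights Wₕ = Nₕ/N = (0.2712, 0.1330, 0.4557, 0.1400).
x̄_st = Σ Wₕ·x̄ₕ = 0.2712·4658.50 + 0.1330·7386.28 + 0.4557·8390.59 + 0.1400·6576.22 ≈ 6990.7005...
→ 6990.70.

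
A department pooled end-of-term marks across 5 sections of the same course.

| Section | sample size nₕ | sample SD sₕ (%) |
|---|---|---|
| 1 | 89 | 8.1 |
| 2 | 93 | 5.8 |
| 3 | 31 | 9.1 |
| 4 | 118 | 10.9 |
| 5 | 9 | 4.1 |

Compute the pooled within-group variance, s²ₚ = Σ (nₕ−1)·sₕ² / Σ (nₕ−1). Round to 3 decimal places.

Degrees of freedom: 88 + 92 + 30 + 117 + 8 = 335.
Σ(nₕ−1)sₕ² = 88·65.61 + 92·33.64 + 30·82.81 + 117·118.81 + 8·16.81 = 25388.11.
s²ₚ = 25388.11 / 335 = 75.78540... → 75.785.

75.785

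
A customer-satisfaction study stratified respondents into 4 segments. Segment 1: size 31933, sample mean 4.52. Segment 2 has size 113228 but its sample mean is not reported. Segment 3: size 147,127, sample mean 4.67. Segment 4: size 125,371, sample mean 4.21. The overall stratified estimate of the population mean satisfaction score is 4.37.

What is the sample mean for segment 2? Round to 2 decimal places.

N = 31933 + 113228 + 147127 + 125371 = 417659.
Overall total = μ·N = 4.37·417659 = 1825169.83.
Subtract the known strata: 31933·4.52 + 147127·4.67 + 125371·4.21 = 1359232.16.
Remaining total for segment 2: 1825169.83 − 1359232.16 = 465937.67.
Divide by its size: 465937.67 / 113228 = 4.1150... → 4.12.

4.12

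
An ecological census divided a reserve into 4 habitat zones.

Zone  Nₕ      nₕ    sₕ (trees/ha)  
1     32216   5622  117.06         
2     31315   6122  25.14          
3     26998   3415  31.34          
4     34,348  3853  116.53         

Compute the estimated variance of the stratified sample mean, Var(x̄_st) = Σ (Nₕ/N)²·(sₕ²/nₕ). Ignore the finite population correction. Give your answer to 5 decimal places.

N = 124877. Term for each stratum: Wₕ²sₕ²/nₕ.
Var(x̄_st) = 0.16222005 + 0.00649198 + 0.01344329 + 0.26663336 = 0.44878867 → 0.44879.

0.44879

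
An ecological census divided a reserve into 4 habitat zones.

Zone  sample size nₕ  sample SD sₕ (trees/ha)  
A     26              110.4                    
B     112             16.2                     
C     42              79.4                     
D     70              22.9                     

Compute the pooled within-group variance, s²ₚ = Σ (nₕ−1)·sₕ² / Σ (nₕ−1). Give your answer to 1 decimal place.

Degrees of freedom: 25 + 111 + 41 + 69 = 246.
Σ(nₕ−1)sₕ² = 25·12188.16 + 111·262.44 + 41·6304.36 + 69·524.41 = 628497.89.
s²ₚ = 628497.89 / 246 = 2554.869... → 2554.9.

2554.9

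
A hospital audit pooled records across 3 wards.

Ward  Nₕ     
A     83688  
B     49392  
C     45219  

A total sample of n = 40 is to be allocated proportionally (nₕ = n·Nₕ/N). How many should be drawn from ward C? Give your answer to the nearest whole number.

Share of ward C = 45219/178299 = 0.25361.
Allocate 40 × 0.25361 = 10.145... → 10.

10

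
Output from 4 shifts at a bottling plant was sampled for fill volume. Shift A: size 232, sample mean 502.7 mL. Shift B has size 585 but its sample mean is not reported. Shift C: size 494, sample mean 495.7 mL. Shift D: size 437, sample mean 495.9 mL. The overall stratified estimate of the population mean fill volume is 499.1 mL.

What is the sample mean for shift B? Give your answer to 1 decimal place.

N = 232 + 585 + 494 + 437 = 1748.
Overall total = μ·N = 499.1·1748 = 872426.8.
Subtract the known strata: 232·502.7 + 494·495.7 + 437·495.9 = 578210.5.
Remaining total for shift B: 872426.8 − 578210.5 = 294216.3.
Divide by its size: 294216.3 / 585 = 502.934... → 502.9.

502.9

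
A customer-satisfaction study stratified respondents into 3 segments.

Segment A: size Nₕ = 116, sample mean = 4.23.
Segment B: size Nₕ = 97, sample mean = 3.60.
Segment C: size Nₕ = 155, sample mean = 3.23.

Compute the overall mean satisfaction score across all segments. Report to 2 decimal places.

3.64

N = 368; weights Wₕ = Nₕ/N = (0.3152, 0.2636, 0.4212).
x̄_st = Σ Wₕ·x̄ₕ = 0.3152·4.23 + 0.2636·3.60 + 0.4212·3.23 ≈ 3.6427...
→ 3.64.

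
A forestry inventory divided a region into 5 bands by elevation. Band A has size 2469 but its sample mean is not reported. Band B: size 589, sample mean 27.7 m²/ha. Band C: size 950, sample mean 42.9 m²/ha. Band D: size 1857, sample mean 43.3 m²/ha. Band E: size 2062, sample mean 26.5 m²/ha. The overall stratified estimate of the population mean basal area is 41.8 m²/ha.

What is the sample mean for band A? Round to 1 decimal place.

Σ Nₕx̄ₕ = N·μ, so 2469·x̄_A = 7927·41.8 − (589·27.7 + 950·42.9 + 1857·43.3 + 2062·26.5).
= 331348.6 − 192121.4 = 139227.2.
x̄_A = 139227.2 / 2469 = 56.390... → 56.4.

56.4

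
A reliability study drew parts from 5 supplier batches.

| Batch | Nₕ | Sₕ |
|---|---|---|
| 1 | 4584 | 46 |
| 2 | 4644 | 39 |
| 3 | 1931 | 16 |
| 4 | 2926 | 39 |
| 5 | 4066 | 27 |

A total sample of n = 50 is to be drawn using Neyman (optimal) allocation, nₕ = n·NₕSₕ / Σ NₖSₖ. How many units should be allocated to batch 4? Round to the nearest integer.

Σ NₕSₕ = 4584·46 + 4644·39 + 1931·16 + 2926·39 + 4066·27 = 646772.
Share for 4: 114114/646772 = 0.17644.
n_4 = 50 × 0.17644 = 8.822... → 9.

9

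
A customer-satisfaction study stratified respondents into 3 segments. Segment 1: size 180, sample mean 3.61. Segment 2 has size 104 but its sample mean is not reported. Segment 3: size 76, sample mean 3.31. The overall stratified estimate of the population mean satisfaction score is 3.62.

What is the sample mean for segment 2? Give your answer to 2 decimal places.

Σ Nₕx̄ₕ = N·μ, so 104·x̄_2 = 360·3.62 − (180·3.61 + 76·3.31).
= 1303.2 − 901.36 = 401.84.
x̄_2 = 401.84 / 104 = 3.8638... → 3.86.

3.86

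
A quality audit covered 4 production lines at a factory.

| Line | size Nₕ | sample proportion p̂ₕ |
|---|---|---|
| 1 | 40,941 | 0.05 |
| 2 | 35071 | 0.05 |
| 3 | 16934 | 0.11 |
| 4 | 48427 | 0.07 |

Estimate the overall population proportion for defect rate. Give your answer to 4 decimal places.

0.0640

Wₕ = Nₕ/N with N = 141373: 0.2896, 0.2481, 0.1198, 0.3425.
p̂_st = 0.2896·0.05 + 0.2481·0.05 + 0.1198·0.11 + 0.3425·0.07 ≈ 0.064038... → 0.0640.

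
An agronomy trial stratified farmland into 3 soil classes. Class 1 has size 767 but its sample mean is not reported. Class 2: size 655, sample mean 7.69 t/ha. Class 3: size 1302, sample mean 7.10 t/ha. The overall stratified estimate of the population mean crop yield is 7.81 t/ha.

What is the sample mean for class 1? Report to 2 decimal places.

9.12

Σ Nₕx̄ₕ = N·μ, so 767·x̄_1 = 2724·7.81 − (655·7.69 + 1302·7.10).
= 21274.44 − 14281.15 = 6993.29.
x̄_1 = 6993.29 / 767 = 9.1177... → 9.12.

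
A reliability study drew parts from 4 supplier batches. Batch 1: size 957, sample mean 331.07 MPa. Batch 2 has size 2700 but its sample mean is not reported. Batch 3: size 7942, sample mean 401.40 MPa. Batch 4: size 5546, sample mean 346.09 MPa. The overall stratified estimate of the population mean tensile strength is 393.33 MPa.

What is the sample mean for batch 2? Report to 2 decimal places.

N = 957 + 2700 + 7942 + 5546 = 17145.
Overall total = μ·N = 393.33·17145 = 6743642.85.
Subtract the known strata: 957·331.07 + 7942·401.40 + 5546·346.09 = 5424167.93.
Remaining total for batch 2: 6743642.85 − 5424167.93 = 1319474.92.
Divide by its size: 1319474.92 / 2700 = 488.6944... → 488.69.

488.69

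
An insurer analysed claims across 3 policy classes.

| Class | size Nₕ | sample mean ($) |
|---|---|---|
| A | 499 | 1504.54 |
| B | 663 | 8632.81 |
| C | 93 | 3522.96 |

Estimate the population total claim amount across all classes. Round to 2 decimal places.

6801953.77

Population total = Σ Nₕ·x̄ₕ (each stratum's size times its mean).
499·1504.54 + 663·8632.81 + 93·3522.96 = 750765.46 + 5723553.03 + 327635.28 = 6801953.77.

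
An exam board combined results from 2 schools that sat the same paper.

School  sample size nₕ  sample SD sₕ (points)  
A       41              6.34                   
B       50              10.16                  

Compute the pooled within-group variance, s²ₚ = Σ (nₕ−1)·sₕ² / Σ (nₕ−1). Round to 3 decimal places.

Degrees of freedom: 40 + 49 = 89.
Σ(nₕ−1)sₕ² = 40·40.1956 + 49·103.2256 = 6665.8784.
s²ₚ = 6665.8784 / 89 = 74.89751... → 74.898.

74.898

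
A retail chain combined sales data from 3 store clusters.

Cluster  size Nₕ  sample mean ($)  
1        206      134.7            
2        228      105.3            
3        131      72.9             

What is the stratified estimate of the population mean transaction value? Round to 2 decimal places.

N = 565; weights Wₕ = Nₕ/N = (0.3646, 0.4035, 0.2319).
x̄_st = Σ Wₕ·x̄ₕ = 0.3646·134.7 + 0.4035·105.3 + 0.2319·72.9 ≈ 108.5071...
→ 108.51.

108.51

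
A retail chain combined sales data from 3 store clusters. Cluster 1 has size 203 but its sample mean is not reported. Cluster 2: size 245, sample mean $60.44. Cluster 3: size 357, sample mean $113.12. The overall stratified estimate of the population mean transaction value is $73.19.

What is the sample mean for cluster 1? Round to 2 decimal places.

Σ Nₕx̄ₕ = N·μ, so 203·x̄_1 = 805·73.19 − (245·60.44 + 357·113.12).
= 58917.95 − 55191.64 = 3726.31.
x̄_1 = 3726.31 / 203 = 18.3562... → 18.36.

18.36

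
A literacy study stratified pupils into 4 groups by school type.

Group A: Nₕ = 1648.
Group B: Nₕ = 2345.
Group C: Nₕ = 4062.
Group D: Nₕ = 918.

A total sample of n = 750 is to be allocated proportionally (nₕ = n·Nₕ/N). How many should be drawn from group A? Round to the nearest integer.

138

Share of group A = 1648/8973 = 0.18366.
Allocate 750 × 0.18366 = 137.747... → 138.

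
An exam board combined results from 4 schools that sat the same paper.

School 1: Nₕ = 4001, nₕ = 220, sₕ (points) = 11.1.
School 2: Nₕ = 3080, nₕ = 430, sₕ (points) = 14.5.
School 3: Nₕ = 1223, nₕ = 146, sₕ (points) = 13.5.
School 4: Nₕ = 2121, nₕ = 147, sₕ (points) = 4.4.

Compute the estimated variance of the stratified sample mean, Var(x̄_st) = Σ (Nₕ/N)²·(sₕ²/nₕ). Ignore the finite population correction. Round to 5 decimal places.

0.14780

N = 10425. Term for each stratum: Wₕ²sₕ²/nₕ.
Var(x̄_st) = 0.08249132 + 0.04267926 + 0.01717970 + 0.00545152 = 0.14780179 → 0.14780.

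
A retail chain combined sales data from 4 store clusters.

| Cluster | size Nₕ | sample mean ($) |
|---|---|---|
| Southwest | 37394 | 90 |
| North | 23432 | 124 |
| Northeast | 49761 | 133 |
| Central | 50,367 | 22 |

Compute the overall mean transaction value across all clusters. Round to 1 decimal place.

N = 37394 + 23432 + 49761 + 50367 = 160954.
Overall mean = Σ (Nₕ/N)·x̄ₕ — weight by population share, not a simple average.
Σ Nₕx̄ₕ = 37394·90 + 23432·124 + 49761·133 + 50367·22 = 3365460 + 2905568 + 6618213 + 1108074 = 13997315.
Divide by N: 13997315 / 160954 = 86.965... → 87.0.

87.0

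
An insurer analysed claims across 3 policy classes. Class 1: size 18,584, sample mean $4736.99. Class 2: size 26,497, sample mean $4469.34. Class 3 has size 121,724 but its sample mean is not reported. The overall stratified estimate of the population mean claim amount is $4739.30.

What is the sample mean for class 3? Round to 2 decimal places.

N = 18584 + 26497 + 121724 = 166805.
Overall total = μ·N = 4739.30·166805 = 790538936.5.
Subtract the known strata: 18584·4736.99 + 26497·4469.34 = 206456324.14.
Remaining total for class 3: 790538936.5 − 206456324.14 = 584082612.36.
Divide by its size: 584082612.36 / 121724 = 4798.4178... → 4798.42.

4798.42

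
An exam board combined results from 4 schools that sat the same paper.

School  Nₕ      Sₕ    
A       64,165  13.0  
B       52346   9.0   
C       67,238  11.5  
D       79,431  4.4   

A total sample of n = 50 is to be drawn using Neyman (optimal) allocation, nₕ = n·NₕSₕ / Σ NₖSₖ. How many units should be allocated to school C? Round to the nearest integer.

Σ NₕSₕ = 64165·13.0 + 52346·9.0 + 67238·11.5 + 79431·4.4 = 2427992.4.
Share for C: 773237/2427992.4 = 0.31847.
n_C = 50 × 0.31847 = 15.923... → 16.

16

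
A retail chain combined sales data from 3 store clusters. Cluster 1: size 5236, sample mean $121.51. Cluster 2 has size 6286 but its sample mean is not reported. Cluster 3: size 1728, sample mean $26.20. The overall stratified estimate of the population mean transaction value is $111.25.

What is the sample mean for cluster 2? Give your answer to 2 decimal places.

N = 5236 + 6286 + 1728 = 13250.
Overall total = μ·N = 111.25·13250 = 1474062.5.
Subtract the known strata: 5236·121.51 + 1728·26.20 = 681499.96.
Remaining total for cluster 2: 1474062.5 − 681499.96 = 792562.54.
Divide by its size: 792562.54 / 6286 = 126.0838... → 126.08.

126.08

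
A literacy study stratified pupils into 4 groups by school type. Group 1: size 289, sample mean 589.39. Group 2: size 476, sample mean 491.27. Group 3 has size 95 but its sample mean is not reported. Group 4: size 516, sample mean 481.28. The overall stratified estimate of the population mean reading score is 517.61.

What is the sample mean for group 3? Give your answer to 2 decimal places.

628.55

N = 289 + 476 + 95 + 516 = 1376.
Overall total = μ·N = 517.61·1376 = 712231.36.
Subtract the known strata: 289·589.39 + 476·491.27 + 516·481.28 = 652518.71.
Remaining total for group 3: 712231.36 − 652518.71 = 59712.65.
Divide by its size: 59712.65 / 95 = 628.5542... → 628.55.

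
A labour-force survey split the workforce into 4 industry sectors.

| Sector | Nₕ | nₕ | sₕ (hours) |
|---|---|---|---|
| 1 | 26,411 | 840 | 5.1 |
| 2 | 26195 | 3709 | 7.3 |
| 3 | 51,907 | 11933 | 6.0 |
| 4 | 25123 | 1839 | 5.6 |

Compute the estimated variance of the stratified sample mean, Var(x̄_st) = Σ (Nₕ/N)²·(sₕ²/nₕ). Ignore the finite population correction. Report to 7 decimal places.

N = 129636; Wₕ = Nₕ/N.
sector 1: (26411/129636)²·5.1²/840 = 0.0012852260
sector 2: (26195/129636)²·7.3²/3709 = 0.0005866438
sector 3: (51907/129636)²·6.0²/11933 = 0.0004836748
sector 4: (25123/129636)²·5.6²/1839 = 0.0006404512
Sum = 0.0029959958 → 0.0029960.

0.0029960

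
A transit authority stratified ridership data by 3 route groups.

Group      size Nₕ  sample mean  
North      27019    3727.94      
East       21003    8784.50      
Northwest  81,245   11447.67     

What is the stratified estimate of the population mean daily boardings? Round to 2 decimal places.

9401.41

N = 129267; weights Wₕ = Nₕ/N = (0.2090, 0.1625, 0.6285).
x̄_st = Σ Wₕ·x̄ₕ = 0.2090·3727.94 + 0.1625·8784.50 + 0.6285·11447.67 ≈ 9401.4096...
→ 9401.41.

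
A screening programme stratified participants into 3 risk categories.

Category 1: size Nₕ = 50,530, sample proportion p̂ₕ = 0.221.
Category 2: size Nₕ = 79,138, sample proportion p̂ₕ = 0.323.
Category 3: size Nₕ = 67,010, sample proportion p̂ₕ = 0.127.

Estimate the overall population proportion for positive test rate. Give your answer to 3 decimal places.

N = 50530 + 79138 + 67010 = 196678.
Overall proportion = Σ (Nₕ/N)·p̂ₕ.
Σ Nₕp̂ₕ = 11167.13 + 25561.574 + 8510.27 = 45238.974.
45238.974 / 196678 = 0.23002... → 0.230.

0.230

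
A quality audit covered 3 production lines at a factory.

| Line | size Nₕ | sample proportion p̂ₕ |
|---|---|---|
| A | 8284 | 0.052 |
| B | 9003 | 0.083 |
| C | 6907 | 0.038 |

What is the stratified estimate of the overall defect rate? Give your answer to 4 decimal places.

Wₕ = Nₕ/N with N = 24194: 0.3424, 0.3721, 0.2855.
p̂_st = 0.3424·0.052 + 0.3721·0.083 + 0.2855·0.038 ≈ 0.059539... → 0.0595.

0.0595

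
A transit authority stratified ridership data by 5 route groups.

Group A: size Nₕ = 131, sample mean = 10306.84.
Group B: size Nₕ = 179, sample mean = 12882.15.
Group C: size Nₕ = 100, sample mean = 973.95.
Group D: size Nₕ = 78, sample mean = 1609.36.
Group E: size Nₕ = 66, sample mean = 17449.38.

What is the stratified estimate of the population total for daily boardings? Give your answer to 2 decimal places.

A: 131·10306.84 = 1350196.04
B: 179·12882.15 = 2305904.85
C: 100·973.95 = 97395
D: 78·1609.36 = 125530.08
E: 66·17449.38 = 1151659.08
τ̂ = Σ Nₕx̄ₕ = 5030685.05.

5030685.05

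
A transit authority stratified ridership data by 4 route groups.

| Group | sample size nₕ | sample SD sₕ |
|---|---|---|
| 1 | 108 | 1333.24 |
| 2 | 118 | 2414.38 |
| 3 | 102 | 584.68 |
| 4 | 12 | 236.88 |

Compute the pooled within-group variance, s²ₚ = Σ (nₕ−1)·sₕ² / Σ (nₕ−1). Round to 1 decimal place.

2700475.4

1: (108−1)·1333.24² = 107·1777528.8976 = 190195592.0432
2: (118−1)·2414.38² = 117·5829230.7844 = 682020001.7748
3: (102−1)·584.68² = 101·341850.7024 = 34526920.9424
4: (12−1)·236.88² = 11·56112.1344 = 617233.4784
Numerator = 907359748.2388; denominator = Σ(nₕ−1) = 336.
s²ₚ = 907359748.2388/336 = 2700475.441... → 2700475.4.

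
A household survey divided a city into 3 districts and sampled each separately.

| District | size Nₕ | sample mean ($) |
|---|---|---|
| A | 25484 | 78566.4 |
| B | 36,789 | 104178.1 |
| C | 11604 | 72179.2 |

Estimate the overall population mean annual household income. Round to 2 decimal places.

x̄_st = (Σ Nₕx̄ₕ) / (Σ Nₕ) = (25484·78566.4 + 36789·104178.1 + 11604·72179.2) / 73877
= 6672361695.3 / 73877 = 90317.1717... → 90317.17.

90317.17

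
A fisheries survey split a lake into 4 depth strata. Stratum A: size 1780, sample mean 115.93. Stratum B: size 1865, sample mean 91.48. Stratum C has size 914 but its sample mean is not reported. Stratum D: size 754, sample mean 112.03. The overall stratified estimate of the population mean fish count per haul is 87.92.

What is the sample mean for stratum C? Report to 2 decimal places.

6.22

Σ Nₕx̄ₕ = N·μ, so 914·x̄_C = 5313·87.92 − (1780·115.93 + 1865·91.48 + 754·112.03).
= 467118.96 − 461436.22 = 5682.74.
x̄_C = 5682.74 / 914 = 6.2174... → 6.22.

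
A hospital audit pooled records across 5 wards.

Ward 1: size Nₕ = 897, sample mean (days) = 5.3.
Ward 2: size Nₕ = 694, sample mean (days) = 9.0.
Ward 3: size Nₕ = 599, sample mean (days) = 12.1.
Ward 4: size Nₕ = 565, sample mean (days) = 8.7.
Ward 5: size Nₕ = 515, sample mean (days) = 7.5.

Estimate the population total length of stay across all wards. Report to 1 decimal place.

Estimate total by summing Nₕ·x̄ₕ over strata.
897·5.3 + 694·9.0 + 599·12.1 + 565·8.7 + 515·7.5 = 4754.1 + 6246 + 7247.9 + 4915.5 + 3862.5 = 27026.0.

27026.0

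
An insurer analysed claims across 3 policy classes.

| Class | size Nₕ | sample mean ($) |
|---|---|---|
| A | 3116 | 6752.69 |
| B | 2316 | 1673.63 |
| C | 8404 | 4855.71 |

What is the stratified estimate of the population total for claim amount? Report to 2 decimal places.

65724895.96

A: 3116·6752.69 = 21041382.04
B: 2316·1673.63 = 3876127.08
C: 8404·4855.71 = 40807386.84
τ̂ = Σ Nₕx̄ₕ = 65724895.96.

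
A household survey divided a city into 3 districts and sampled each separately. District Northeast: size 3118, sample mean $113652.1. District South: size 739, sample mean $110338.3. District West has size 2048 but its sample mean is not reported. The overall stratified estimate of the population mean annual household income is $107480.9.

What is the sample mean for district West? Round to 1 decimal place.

N = 3118 + 739 + 2048 = 5905.
Overall total = μ·N = 107480.9·5905 = 634674714.5.
Subtract the known strata: 3118·113652.1 + 739·110338.3 = 435907251.5.
Remaining total for district West: 634674714.5 − 435907251.5 = 198767463.
Divide by its size: 198767463 / 2048 = 97054.425... → 97054.4.

97054.4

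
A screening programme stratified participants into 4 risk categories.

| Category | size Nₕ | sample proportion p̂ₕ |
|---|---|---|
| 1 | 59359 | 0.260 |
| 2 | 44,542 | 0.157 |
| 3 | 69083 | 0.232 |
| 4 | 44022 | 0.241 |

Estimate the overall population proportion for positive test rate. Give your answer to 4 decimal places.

0.2261

Wₕ = Nₕ/N with N = 217006: 0.2735, 0.2053, 0.3183, 0.2029.
p̂_st = 0.2735·0.260 + 0.2053·0.157 + 0.3183·0.232 + 0.2029·0.241 ≈ 0.226090... → 0.2261.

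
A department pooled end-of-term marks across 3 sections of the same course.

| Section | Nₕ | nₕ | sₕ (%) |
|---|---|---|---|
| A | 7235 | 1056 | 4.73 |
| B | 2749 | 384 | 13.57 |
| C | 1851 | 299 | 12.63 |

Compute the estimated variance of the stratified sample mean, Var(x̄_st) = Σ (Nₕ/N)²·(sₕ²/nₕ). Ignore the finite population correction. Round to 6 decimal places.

0.046840

N = 11835. Term for each stratum: Wₕ²sₕ²/nₕ.
Var(x̄_st) = 0.007917698 + 0.025872681 + 0.013050039 = 0.046840418 → 0.046840.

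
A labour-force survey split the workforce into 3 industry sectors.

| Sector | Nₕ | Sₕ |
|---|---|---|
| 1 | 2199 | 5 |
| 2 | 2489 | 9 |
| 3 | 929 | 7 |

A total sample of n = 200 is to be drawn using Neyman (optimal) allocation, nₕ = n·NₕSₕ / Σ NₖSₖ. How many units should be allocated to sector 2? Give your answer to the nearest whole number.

112

Σ NₕSₕ = 2199·5 + 2489·9 + 929·7 = 39899.
Share for 2: 22401/39899 = 0.56144.
n_2 = 200 × 0.56144 = 112.289... → 112.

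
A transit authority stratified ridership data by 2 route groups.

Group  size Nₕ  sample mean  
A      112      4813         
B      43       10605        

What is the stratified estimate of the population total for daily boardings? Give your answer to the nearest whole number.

995071

A: 112·4813 = 539056
B: 43·10605 = 456015
τ̂ = Σ Nₕx̄ₕ = 995071.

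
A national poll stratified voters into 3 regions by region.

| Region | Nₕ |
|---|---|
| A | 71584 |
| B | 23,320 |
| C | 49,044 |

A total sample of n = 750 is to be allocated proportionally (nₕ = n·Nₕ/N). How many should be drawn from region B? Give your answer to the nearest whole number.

Share of region B = 23320/143948 = 0.16200.
Allocate 750 × 0.16200 = 121.502... → 122.

122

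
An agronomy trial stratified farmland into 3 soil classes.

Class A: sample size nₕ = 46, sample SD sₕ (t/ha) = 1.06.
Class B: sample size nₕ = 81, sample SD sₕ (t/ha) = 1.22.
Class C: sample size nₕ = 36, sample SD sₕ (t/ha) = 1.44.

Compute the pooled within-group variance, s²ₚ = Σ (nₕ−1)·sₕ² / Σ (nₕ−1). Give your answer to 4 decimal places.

1.5138

Degrees of freedom: 45 + 80 + 35 = 160.
Σ(nₕ−1)sₕ² = 45·1.1236 + 80·1.4884 + 35·2.0736 = 242.21.
s²ₚ = 242.21 / 160 = 1.513813... → 1.5138.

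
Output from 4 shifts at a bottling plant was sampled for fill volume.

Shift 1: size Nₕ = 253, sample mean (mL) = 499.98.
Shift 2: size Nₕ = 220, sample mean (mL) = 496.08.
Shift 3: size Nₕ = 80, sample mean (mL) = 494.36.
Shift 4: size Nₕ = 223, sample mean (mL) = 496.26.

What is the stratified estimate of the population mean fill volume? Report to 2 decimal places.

497.23

N = 776; weights Wₕ = Nₕ/N = (0.3260, 0.2835, 0.1031, 0.2874).
x̄_st = Σ Wₕ·x̄ₕ = 0.3260·499.98 + 0.2835·496.08 + 0.1031·494.36 + 0.2874·496.26 ≈ 497.2259...
→ 497.23.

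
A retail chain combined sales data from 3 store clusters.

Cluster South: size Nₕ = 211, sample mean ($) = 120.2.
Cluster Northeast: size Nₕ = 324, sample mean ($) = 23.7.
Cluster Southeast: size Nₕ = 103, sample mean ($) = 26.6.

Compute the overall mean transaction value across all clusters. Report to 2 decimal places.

x̄_st = (Σ Nₕx̄ₕ) / (Σ Nₕ) = (211·120.2 + 324·23.7 + 103·26.6) / 638
= 35780.8 / 638 = 56.0828... → 56.08.

56.08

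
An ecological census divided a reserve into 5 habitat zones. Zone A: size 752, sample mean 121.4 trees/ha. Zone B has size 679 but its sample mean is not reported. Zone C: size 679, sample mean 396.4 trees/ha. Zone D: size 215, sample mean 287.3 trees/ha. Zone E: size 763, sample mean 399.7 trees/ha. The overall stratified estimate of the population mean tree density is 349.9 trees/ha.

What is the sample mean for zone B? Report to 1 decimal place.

Σ Nₕx̄ₕ = N·μ, so 679·x̄_B = 3088·349.9 − (752·121.4 + 679·396.4 + 215·287.3 + 763·399.7).
= 1080491.2 − 727189 = 353302.2.
x̄_B = 353302.2 / 679 = 520.327... → 520.3.

520.3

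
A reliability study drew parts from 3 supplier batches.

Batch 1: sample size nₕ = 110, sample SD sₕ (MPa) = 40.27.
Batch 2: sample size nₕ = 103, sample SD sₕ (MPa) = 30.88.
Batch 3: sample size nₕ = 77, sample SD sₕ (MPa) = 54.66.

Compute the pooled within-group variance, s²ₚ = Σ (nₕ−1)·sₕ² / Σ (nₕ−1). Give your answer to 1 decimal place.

Degrees of freedom: 109 + 102 + 76 = 287.
Σ(nₕ−1)sₕ² = 109·1621.6729 + 102·953.5744 + 76·2987.7156 = 501093.3205.
s²ₚ = 501093.3205 / 287 = 1745.970... → 1746.0.

1746.0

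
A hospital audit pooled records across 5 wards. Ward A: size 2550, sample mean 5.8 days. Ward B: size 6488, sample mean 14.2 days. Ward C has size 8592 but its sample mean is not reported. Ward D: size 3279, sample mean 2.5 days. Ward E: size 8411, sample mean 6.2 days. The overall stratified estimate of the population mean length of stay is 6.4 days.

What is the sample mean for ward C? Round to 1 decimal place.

2.4

N = 2550 + 6488 + 8592 + 3279 + 8411 = 29320.
Overall total = μ·N = 6.4·29320 = 187648.
Subtract the known strata: 2550·5.8 + 6488·14.2 + 3279·2.5 + 8411·6.2 = 167265.3.
Remaining total for ward C: 187648 − 167265.3 = 20382.7.
Divide by its size: 20382.7 / 8592 = 2.372... → 2.4.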